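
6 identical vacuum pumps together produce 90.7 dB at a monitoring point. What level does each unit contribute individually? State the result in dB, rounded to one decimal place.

82.9 dB

Dividing the total intensity by 6 lowers the level by 10·log₁₀ 6 = 7.782 dB: L₁ = 90.7 − 7.782.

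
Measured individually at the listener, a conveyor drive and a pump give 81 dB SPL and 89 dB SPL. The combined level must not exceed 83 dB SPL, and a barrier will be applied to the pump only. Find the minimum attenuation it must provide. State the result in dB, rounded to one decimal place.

10.3 dB

The untreated sources together contribute 10^(81/10) = 1.259e+08, i.e. 81.00 dB SPL.
The limit corresponds to 10^(83/10) = 1.995e+08; subtracting the fixed part leaves 7.363e+07 for the pump, i.e. 78.67 dB SPL.
Required insertion loss = 89 − 78.67 = 10.33 dB.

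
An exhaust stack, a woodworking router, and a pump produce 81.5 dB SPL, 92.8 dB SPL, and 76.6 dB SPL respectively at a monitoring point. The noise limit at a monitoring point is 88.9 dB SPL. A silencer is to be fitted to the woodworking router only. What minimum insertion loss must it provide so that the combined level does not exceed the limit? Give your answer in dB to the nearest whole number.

Fixed contribution from the other sources: Σ 10^(L/10) = 10^(81.5/10) + 10^(76.6/10) = 1.870e+08 (82.72 dB SPL).
The limit corresponds to 10^(88.9/10) = 7.762e+08; subtracting the fixed part leaves 5.893e+08 for the woodworking router, i.e. 87.70 dB SPL.
Required insertion loss = 92.8 − 87.70 = 5.10 dB.

5 dB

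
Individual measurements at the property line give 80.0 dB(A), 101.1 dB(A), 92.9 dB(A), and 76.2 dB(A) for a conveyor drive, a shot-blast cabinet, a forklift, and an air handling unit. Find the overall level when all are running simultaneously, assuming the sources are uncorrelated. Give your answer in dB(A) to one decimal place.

101.8 dB(A)

Incoherent sources combine by intensity addition: L_total = 10·log₁₀(Σ 10^(L_i/10)).
Σ 10^(L/10) = 10^(80.0/10) + 10^(101.1/10) + 10^(92.9/10) + 10^(76.2/10) = 1.497e+10.
L_total = 10·log₁₀(1.497e+10) = 101.75 dB(A).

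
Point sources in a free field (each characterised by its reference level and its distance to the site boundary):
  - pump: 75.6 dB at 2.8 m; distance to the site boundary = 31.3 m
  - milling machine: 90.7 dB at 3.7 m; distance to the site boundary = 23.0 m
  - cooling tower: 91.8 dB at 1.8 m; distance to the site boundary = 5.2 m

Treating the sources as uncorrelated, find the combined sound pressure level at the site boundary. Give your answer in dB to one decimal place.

Apply inverse-square spreading to bring every level to the receiver, then sum 10^(L/10).
pump: 75.6 − 20·log₁₀(31.3/2.8) = 75.6 − 20.97 = 54.63 dB.
milling machine: 90.7 − 20·log₁₀(23.0/3.7) = 90.7 − 15.87 = 74.83 dB.
cooling tower: 91.8 − 20·log₁₀(5.2/1.8) = 91.8 − 9.21 = 82.59 dB.
Σ 10^(L/10) = 2.121e+08 → L_total = 10·log₁₀(2.121e+08) = 83.26 dB.

83.3 dB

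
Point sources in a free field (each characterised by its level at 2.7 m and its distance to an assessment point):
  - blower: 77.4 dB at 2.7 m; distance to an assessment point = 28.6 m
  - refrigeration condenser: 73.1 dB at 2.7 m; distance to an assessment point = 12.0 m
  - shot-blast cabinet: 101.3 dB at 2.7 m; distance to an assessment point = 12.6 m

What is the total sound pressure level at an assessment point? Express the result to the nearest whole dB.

Apply inverse-square spreading to bring every level to the receiver, then sum 10^(L/10).
blower: 77.4 − 20·log₁₀(28.6/2.7) = 77.4 − 20.50 = 56.90 dB.
refrigeration condenser: 73.1 − 20·log₁₀(12.0/2.7) = 73.1 − 12.96 = 60.14 dB.
shot-blast cabinet: 101.3 − 20·log₁₀(12.6/2.7) = 101.3 − 13.38 = 87.92 dB.
Σ 10^(L/10) = 6.209e+08 → L_total = 10·log₁₀(6.209e+08) = 87.93 dB.

88 dB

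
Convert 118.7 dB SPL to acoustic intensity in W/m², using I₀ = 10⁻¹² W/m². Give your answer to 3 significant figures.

I/I₀ = 10^(118.7/10) = 7.413e+11, so I = 7.413e+11 × 10⁻¹² W/m².

0.741 W/m²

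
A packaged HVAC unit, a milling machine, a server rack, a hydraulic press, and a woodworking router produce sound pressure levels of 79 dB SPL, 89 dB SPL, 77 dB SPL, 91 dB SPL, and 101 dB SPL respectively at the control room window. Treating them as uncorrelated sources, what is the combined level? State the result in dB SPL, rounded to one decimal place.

Incoherent sources combine by intensity addition: L_total = 10·log₁₀(Σ 10^(L_i/10)).
Σ 10^(L/10) = 10^(79/10) + 10^(89/10) + 10^(77/10) + 10^(91/10) + 10^(101/10) = 1.477e+10.
L_total = 10·log₁₀(1.477e+10) = 101.69 dB SPL.

101.7 dB SPL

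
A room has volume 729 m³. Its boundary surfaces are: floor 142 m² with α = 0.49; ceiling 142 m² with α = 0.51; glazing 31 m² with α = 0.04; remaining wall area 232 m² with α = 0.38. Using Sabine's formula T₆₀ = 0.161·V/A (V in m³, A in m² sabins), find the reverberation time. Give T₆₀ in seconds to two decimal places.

A = Σ Sᵢαᵢ = 142·0.49 + 142·0.51 + 31·0.04 + 232·0.38 = 231.40 m².
T₆₀ = 0.161·V/A = 0.161·729/231.40 = 0.507 s.

0.51 s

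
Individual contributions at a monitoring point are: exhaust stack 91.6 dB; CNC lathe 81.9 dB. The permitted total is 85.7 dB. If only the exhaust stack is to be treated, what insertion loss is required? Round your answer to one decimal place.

8.2 dB

Fixed contribution from the other source: Σ 10^(L/10) = 10^(81.9/10) = 1.549e+08 (81.90 dB).
The limit corresponds to 10^(85.7/10) = 3.715e+08; subtracting the fixed part leaves 2.167e+08 for the exhaust stack, i.e. 83.36 dB.
Required insertion loss = 91.6 − 83.36 = 8.24 dB.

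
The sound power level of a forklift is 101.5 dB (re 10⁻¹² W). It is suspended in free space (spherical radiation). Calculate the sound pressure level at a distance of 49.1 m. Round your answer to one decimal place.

56.7 dB

The power spreads over a sphere of area 4π·r², so L_p = L_w − 10·log₁₀(4π·r²).
4π·r² = 3.03e+04 m², 10·log₁₀ of that is 44.814 dB.
L_p = 101.5 − 44.814 = 56.69 dB.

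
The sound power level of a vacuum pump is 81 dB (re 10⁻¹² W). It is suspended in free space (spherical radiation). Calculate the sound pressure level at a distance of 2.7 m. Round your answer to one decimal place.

The power spreads over a sphere of area 4π·r², so L_p = L_w − 10·log₁₀(4π·r²).
4π·r² = 91.61 m², 10·log₁₀ of that is 19.619 dB.
L_p = 81 − 19.619 = 61.38 dB.

61.4 dB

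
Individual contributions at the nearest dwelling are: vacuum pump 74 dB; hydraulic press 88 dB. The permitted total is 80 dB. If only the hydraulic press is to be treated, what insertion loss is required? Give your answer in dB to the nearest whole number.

9 dB

The untreated sources together contribute 10^(74/10) = 2.512e+07, i.e. 74.00 dB.
To meet 80 dB overall, the treated hydraulic press may contribute at most 10^(80/10) − 2.512e+07 = 7.488e+07, i.e. 78.74 dB.
So the hydraulic press must be reduced from 88 to 78.74 dB: IL = 9.26 dB.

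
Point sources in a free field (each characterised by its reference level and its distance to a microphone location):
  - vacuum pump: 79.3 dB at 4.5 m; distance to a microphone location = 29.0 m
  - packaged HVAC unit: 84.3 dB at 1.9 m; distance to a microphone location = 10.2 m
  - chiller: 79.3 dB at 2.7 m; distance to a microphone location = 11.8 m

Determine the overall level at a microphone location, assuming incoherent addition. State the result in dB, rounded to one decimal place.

72.0 dB

First find each source's level at the receiver (point-source: −20·log₁₀(r/r_ref)), then combine on an intensity basis.
vacuum pump: 79.3 − 20·log₁₀(29.0/4.5) = 79.3 − 16.18 = 63.12 dB.
packaged HVAC unit: 84.3 − 20·log₁₀(10.2/1.9) = 84.3 − 14.60 = 69.70 dB.
chiller: 79.3 − 20·log₁₀(11.8/2.7) = 79.3 − 12.81 = 66.49 dB.
Σ 10^(L/10) = 1.584e+07 → L_total = 10·log₁₀(1.584e+07) = 72.00 dB.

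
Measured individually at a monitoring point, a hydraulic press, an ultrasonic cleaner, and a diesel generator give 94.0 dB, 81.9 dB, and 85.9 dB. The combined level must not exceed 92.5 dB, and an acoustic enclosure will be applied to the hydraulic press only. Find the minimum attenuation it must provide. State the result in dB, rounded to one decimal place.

The untreated sources together contribute 10^(81.9/10) + 10^(85.9/10) = 5.439e+08, i.e. 87.36 dB.
The limit corresponds to 10^(92.5/10) = 1.778e+09; subtracting the fixed part leaves 1.234e+09 for the hydraulic press, i.e. 90.91 dB.
So the hydraulic press must be reduced from 94.0 to 90.91 dB: IL = 3.09 dB.

3.1 dB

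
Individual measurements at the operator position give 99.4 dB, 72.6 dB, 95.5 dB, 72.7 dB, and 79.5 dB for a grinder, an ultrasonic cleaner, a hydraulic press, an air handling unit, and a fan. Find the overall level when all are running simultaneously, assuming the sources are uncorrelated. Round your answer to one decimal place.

Incoherent sources combine by intensity addition: L_total = 10·log₁₀(Σ 10^(L_i/10)).
Σ 10^(L/10) = 10^(99.4/10) + 10^(72.6/10) + 10^(95.5/10) + 10^(72.7/10) + 10^(79.5/10) = 1.238e+10.
L_total = 10·log₁₀(1.238e+10) = 100.93 dB.

100.9 dB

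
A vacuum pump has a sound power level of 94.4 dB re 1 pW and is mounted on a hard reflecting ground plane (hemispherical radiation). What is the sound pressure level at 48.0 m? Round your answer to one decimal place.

52.8 dB

Free-field hemispherical radiation: L_p = L_w − 10·log₁₀(2π·r²), r = 48.0 m.
2π·r² = 1.448e+04 m², 10·log₁₀ of that is 41.607 dB.
L_p = 94.4 − 41.607 = 52.79 dB.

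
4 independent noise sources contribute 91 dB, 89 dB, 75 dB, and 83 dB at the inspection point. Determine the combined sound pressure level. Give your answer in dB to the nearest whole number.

94 dB

Incoherent sources combine by intensity addition: L_total = 10·log₁₀(Σ 10^(L_i/10)).
Σ 10^(L/10) = 10^(91/10) + 10^(89/10) + 10^(75/10) + 10^(83/10) = 2.284e+09.
L_total = 10·log₁₀(2.284e+09) = 93.59 dB.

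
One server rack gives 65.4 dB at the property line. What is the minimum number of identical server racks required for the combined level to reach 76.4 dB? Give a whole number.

Need L₁ + 10·log₁₀ N ≥ 76.4, i.e. log₁₀ N ≥ 1.10.
N ≥ 10^(11.0/10) = 12.589, so N = 13.

13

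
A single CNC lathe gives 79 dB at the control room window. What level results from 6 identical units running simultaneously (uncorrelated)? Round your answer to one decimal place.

86.8 dB

With 6 equal, uncorrelated contributions the intensity is 6× that of one unit, giving a rise of 10·log₁₀ 6.
L_total = 79 + 10·log₁₀(6) = 79 + 7.782 = 86.78 dB.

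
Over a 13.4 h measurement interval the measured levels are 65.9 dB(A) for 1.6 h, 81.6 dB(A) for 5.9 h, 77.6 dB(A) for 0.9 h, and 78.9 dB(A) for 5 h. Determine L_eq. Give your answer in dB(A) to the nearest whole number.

80 dB(A)

L_eq = 10·log₁₀[(1/T)·Σ tᵢ·10^(Lᵢ/10)] with T = 13.4 h.
Σ tᵢ·10^(Lᵢ/10) = 1.6·10^(65.9/10) + 5.9·10^(81.6/10) + 0.9·10^(77.6/10) + 5·10^(78.9/10) = 1.299e+09.
L_eq = 10·log₁₀(1.299e+09/13.4) = 79.86 dB(A).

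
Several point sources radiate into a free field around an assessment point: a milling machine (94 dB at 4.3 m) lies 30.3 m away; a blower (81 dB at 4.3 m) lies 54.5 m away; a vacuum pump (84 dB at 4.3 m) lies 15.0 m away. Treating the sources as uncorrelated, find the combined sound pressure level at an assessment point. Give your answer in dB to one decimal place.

78.6 dB

First find each source's level at the receiver (point-source: −20·log₁₀(r/r_ref)), then combine on an intensity basis.
milling machine: 94 − 20·log₁₀(30.3/4.3) = 94 − 16.96 = 77.04 dB.
blower: 81 − 20·log₁₀(54.5/4.3) = 81 − 22.06 = 58.94 dB.
vacuum pump: 84 − 20·log₁₀(15.0/4.3) = 84 − 10.85 = 73.15 dB.
Σ 10^(L/10) = 7.201e+07 → L_total = 10·log₁₀(7.201e+07) = 78.57 dB.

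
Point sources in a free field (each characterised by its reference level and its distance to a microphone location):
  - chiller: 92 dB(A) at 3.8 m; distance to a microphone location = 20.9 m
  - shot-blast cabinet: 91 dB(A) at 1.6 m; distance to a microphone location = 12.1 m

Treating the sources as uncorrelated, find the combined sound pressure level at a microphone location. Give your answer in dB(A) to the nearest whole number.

Propagate each source to the receiver with L = L_ref − 20·log₁₀(r/r_ref), then add intensities.
chiller: 92 − 20·log₁₀(20.9/3.8) = 92 − 14.81 = 77.19 dB(A).
shot-blast cabinet: 91 − 20·log₁₀(12.1/1.6) = 91 − 17.57 = 73.43 dB(A).
Σ 10^(L/10) = 7.441e+07 → L_total = 10·log₁₀(7.441e+07) = 78.72 dB(A).

79 dB(A)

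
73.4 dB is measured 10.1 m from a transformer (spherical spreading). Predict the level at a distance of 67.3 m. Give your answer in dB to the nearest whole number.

57 dB

Point-source attenuation: ΔL = 20·log₁₀(r₂/r₁) = 20·log₁₀(67.3/10.1) = 16.474 dB.
L₂ = 73.4 − 20·log₁₀(67.3/10.1) = 73.4 − 16.474 = 56.93 dB.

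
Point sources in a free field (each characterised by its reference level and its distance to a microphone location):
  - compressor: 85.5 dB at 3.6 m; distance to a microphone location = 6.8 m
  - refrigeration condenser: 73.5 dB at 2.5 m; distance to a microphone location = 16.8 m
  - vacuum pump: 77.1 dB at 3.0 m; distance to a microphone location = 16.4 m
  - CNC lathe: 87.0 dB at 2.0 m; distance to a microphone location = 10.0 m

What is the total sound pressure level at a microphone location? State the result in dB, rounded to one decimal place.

80.9 dB

First find each source's level at the receiver (point-source: −20·log₁₀(r/r_ref)), then combine on an intensity basis.
compressor: 85.5 − 20·log₁₀(6.8/3.6) = 85.5 − 5.52 = 79.98 dB.
refrigeration condenser: 73.5 − 20·log₁₀(16.8/2.5) = 73.5 − 16.55 = 56.95 dB.
vacuum pump: 77.1 − 20·log₁₀(16.4/3.0) = 77.1 − 14.75 = 62.35 dB.
CNC lathe: 87.0 − 20·log₁₀(10.0/2.0) = 87.0 − 13.98 = 73.02 dB.
Σ 10^(L/10) = 1.217e+08 → L_total = 10·log₁₀(1.217e+08) = 80.85 dB.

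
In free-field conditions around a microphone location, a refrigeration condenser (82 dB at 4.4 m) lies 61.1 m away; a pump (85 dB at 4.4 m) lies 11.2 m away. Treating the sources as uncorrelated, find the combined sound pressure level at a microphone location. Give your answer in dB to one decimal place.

Propagate each source to the receiver with L = L_ref − 20·log₁₀(r/r_ref), then add intensities.
refrigeration condenser: 82 − 20·log₁₀(61.1/4.4) = 82 − 22.85 = 59.15 dB.
pump: 85 − 20·log₁₀(11.2/4.4) = 85 − 8.12 = 76.88 dB.
Σ 10^(L/10) = 4.963e+07 → L_total = 10·log₁₀(4.963e+07) = 76.96 dB.

77.0 dB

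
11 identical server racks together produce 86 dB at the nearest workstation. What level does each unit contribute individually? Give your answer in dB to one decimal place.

75.6 dB

11 equal contributions raise the level by 10·log₁₀ 11 = 10.414 dB, so each unit alone gives 86 − 10.414.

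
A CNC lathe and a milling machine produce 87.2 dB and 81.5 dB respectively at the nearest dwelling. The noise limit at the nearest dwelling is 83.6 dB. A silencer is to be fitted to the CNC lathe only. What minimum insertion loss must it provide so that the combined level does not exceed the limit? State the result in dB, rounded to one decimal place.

7.8 dB

The untreated sources together contribute 10^(81.5/10) = 1.413e+08, i.e. 81.50 dB.
To meet 83.6 dB overall, the treated CNC lathe may contribute at most 10^(83.6/10) − 1.413e+08 = 8.783e+07, i.e. 79.44 dB.
Required insertion loss = 87.2 − 79.44 = 7.76 dB.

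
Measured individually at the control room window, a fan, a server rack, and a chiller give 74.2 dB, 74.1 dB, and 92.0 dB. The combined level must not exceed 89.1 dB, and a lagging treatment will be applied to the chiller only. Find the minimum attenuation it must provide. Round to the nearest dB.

3 dB

Fixed contribution from the other sources: Σ 10^(L/10) = 10^(74.2/10) + 10^(74.1/10) = 5.201e+07 (77.16 dB).
To meet 89.1 dB overall, the treated chiller may contribute at most 10^(89.1/10) − 5.201e+07 = 7.608e+08, i.e. 88.81 dB.
So the chiller must be reduced from 92.0 to 88.81 dB: IL = 3.19 dB.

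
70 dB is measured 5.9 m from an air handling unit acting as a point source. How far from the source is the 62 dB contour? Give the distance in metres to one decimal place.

14.8 m

For a point source L₁ − L₂ = 20·log₁₀(r₂/r₁), so r₂ = r₁·10^((L₁−L₂)/20).
r₂ = 5.9·10^((70−62)/20) = 5.9·10^(8.0/20) = 14.82 m.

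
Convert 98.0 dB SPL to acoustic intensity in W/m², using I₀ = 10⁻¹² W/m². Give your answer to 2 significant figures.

I = I₀·10^(L/10) = 10⁻¹² × 10^(98.0/10) = 10^(-2.200).

0.0063 W/m²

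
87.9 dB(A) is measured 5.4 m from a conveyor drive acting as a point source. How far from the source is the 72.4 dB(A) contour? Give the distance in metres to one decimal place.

Point-source spreading drops the level by 20·log₁₀(r₂/r₁); inverting, r₂/r₁ = 10^(ΔL/20).
r₂ = 5.4·10^((87.9−72.4)/20) = 5.4·10^(15.5/20) = 32.17 m.

32.2 m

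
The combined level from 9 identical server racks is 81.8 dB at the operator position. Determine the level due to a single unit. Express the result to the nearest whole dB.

72 dB

Dividing the total intensity by 9 lowers the level by 10·log₁₀ 9 = 9.542 dB: L₁ = 81.8 − 9.542.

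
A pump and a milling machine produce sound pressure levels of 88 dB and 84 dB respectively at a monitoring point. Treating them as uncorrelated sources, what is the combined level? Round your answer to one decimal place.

Incoherent sources combine by intensity addition: L_total = 10·log₁₀(Σ 10^(L_i/10)).
Σ 10^(L/10) = 10^(88/10) + 10^(84/10) = 8.821e+08.
L_total = 10·log₁₀(8.821e+08) = 89.46 dB.

89.5 dB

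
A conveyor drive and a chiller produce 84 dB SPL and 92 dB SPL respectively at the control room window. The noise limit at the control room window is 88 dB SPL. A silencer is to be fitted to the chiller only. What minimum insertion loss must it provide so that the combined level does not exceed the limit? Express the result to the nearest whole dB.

The untreated sources together contribute 10^(84/10) = 2.512e+08, i.e. 84.00 dB SPL.
The limit corresponds to 10^(88/10) = 6.310e+08; subtracting the fixed part leaves 3.798e+08 for the chiller, i.e. 85.80 dB SPL.
Required insertion loss = 92 − 85.80 = 6.20 dB.

6 dB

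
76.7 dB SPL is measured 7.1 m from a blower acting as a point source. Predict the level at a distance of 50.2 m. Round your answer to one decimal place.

59.7 dB SPL

For a point source, L₂ = L₁ − 20·log₁₀(r₂/r₁).
L₂ = 76.7 − 20·log₁₀(50.2/7.1) = 76.7 − 16.989 = 59.71 dB SPL.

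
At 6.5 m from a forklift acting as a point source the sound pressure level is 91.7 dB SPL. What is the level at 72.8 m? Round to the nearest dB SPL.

71 dB SPL

Spherical spreading from a point source gives a 20·log₁₀(r₂/r₁) drop.
L₂ = 91.7 − 20·log₁₀(72.8/6.5) = 91.7 − 20.984 = 70.72 dB SPL.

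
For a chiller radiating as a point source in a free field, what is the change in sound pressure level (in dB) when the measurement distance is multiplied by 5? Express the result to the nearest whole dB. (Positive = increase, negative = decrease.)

With spherical spreading the level changes by −20·log₁₀(r₂/r₁).
ΔL = −20·log₁₀(5) = -13.98 dB.

-14 dB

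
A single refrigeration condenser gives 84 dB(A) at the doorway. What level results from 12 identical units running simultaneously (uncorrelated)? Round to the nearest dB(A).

95 dB(A)

With 12 equal, uncorrelated contributions the intensity is 12× that of one unit, giving a rise of 10·log₁₀ 12.
L_total = 84 + 10·log₁₀(12) = 84 + 10.792 = 94.79 dB(A).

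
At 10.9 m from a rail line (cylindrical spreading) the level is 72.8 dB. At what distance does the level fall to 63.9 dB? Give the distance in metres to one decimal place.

The 8.9 dB drop corresponds to a distance ratio of 10^(8.9/10) for a line source.
r₂ = 10.9·10^((72.8−63.9)/10) = 10.9·10^(8.9/10) = 84.61 m.

84.6 m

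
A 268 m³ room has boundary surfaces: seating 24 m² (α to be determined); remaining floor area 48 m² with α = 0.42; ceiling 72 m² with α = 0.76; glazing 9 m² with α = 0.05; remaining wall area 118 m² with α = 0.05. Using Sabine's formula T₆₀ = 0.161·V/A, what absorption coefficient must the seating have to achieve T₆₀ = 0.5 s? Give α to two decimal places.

From T₆₀ = 0.161·V/A, the target T₆₀ = 0.5 s needs A = 0.161·268/0.5 = 86.30 m².
Absorption from the other surfaces = 48·0.42 + 72·0.76 + 9·0.05 + 118·0.05 = 81.23 m², so the seating must supply 5.07 m² over 24 m².
α = 5.07/24 = 0.211.

0.21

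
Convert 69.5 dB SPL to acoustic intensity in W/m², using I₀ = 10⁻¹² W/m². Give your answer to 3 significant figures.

I/I₀ = 10^(69.5/10) = 8.913e+06, so I = 8.913e+06 × 10⁻¹² W/m².

8.91e-06 W/m²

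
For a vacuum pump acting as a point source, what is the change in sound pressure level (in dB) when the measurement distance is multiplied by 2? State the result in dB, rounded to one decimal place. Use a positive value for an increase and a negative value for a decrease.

-6.0 dB

Point-source spreading: ΔL = −20·log₁₀(r₂/r₁).
ΔL = −20·log₁₀(2) = -6.02 dB.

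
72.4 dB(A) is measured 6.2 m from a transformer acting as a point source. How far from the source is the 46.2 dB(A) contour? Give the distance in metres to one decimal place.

126.6 m

Point-source spreading drops the level by 20·log₁₀(r₂/r₁); inverting, r₂/r₁ = 10^(ΔL/20).
r₂ = 6.2·10^((72.4−46.2)/20) = 6.2·10^(26.2/20) = 126.59 m.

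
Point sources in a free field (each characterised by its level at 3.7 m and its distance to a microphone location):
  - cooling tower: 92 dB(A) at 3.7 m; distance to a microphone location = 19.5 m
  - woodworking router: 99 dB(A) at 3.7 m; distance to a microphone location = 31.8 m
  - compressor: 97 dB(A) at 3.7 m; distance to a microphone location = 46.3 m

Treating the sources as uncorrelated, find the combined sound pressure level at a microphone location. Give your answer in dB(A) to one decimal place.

Propagate each source to the receiver with L = L_ref − 20·log₁₀(r/r_ref), then add intensities.
cooling tower: 92 − 20·log₁₀(19.5/3.7) = 92 − 14.44 = 77.56 dB(A).
woodworking router: 99 − 20·log₁₀(31.8/3.7) = 99 − 18.68 = 80.32 dB(A).
compressor: 97 − 20·log₁₀(46.3/3.7) = 97 − 21.95 = 75.05 dB(A).
Σ 10^(L/10) = 1.966e+08 → L_total = 10·log₁₀(1.966e+08) = 82.94 dB(A).

82.9 dB(A)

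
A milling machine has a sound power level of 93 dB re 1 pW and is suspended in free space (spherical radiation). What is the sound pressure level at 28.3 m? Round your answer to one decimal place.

53.0 dB

Free-field spherical radiation: L_p = L_w − 10·log₁₀(4π·r²), r = 28.3 m.
4π·r² = 1.006e+04 m², 10·log₁₀ of that is 40.028 dB.
L_p = 93 − 40.028 = 52.97 dB.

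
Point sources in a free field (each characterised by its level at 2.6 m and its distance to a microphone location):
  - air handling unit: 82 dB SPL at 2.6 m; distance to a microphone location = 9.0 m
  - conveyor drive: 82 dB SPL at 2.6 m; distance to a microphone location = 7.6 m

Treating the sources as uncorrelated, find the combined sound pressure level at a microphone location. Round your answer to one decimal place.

Propagate each source to the receiver with L = L_ref − 20·log₁₀(r/r_ref), then add intensities.
air handling unit: 82 − 20·log₁₀(9.0/2.6) = 82 − 10.79 = 71.21 dB SPL.
conveyor drive: 82 − 20·log₁₀(7.6/2.6) = 82 − 9.32 = 72.68 dB SPL.
Σ 10^(L/10) = 3.178e+07 → L_total = 10·log₁₀(3.178e+07) = 75.02 dB SPL.

75.0 dB SPL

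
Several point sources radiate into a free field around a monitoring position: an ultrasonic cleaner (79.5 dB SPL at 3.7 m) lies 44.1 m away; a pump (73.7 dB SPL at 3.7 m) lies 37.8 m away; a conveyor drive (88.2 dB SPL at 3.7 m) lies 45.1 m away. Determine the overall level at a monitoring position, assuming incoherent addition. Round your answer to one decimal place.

Apply inverse-square spreading to bring every level to the receiver, then sum 10^(L/10).
ultrasonic cleaner: 79.5 − 20·log₁₀(44.1/3.7) = 79.5 − 21.52 = 57.98 dB SPL.
pump: 73.7 − 20·log₁₀(37.8/3.7) = 73.7 − 20.19 = 53.51 dB SPL.
conveyor drive: 88.2 − 20·log₁₀(45.1/3.7) = 88.2 − 21.72 = 66.48 dB SPL.
Σ 10^(L/10) = 5.299e+06 → L_total = 10·log₁₀(5.299e+06) = 67.24 dB SPL.

67.2 dB SPL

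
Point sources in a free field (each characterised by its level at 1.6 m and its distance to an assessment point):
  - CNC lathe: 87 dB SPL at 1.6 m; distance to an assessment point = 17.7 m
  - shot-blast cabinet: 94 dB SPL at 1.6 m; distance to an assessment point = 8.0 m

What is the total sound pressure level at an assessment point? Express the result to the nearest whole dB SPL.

Propagate each source to the receiver with L = L_ref − 20·log₁₀(r/r_ref), then add intensities.
CNC lathe: 87 − 20·log₁₀(17.7/1.6) = 87 − 20.88 = 66.12 dB SPL.
shot-blast cabinet: 94 − 20·log₁₀(8.0/1.6) = 94 − 13.98 = 80.02 dB SPL.
Σ 10^(L/10) = 1.046e+08 → L_total = 10·log₁₀(1.046e+08) = 80.19 dB SPL.

80 dB SPL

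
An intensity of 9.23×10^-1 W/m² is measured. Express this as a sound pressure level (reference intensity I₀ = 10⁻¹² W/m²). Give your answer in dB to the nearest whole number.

L = 10·log₁₀(I/I₀) = 10·log₁₀(9.23×10^-1/10⁻¹²) = 10·log₁₀(9.23×10^11).
L = 10·(0.9652 + 11) = 119.65 dB.

120 dB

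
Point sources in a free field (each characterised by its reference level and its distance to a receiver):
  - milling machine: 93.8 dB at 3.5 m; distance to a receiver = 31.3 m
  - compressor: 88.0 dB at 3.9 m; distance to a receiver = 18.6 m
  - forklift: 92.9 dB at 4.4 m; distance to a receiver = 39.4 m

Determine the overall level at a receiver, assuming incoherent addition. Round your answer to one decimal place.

Apply inverse-square spreading to bring every level to the receiver, then sum 10^(L/10).
milling machine: 93.8 − 20·log₁₀(31.3/3.5) = 93.8 − 19.03 = 74.77 dB.
compressor: 88.0 − 20·log₁₀(18.6/3.9) = 88.0 − 13.57 = 74.43 dB.
forklift: 92.9 − 20·log₁₀(39.4/4.4) = 92.9 − 19.04 = 73.86 dB.
Σ 10^(L/10) = 8.205e+07 → L_total = 10·log₁₀(8.205e+07) = 79.14 dB.

79.1 dB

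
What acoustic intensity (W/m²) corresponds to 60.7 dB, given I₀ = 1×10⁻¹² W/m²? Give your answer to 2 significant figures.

I = I₀·10^(L/10) = 10⁻¹² × 10^(60.7/10) = 10^(-5.930).

1.2e-06 W/m²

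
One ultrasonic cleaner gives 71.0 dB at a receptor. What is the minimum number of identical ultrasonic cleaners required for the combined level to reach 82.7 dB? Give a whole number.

15

The shortfall is 82.7 − 71.0 = 11.7 dB, and N units add 10·log₁₀ N, so need 10·log₁₀ N ≥ 11.7.
N ≥ 10^(11.7/10) = 14.791, so N = 15.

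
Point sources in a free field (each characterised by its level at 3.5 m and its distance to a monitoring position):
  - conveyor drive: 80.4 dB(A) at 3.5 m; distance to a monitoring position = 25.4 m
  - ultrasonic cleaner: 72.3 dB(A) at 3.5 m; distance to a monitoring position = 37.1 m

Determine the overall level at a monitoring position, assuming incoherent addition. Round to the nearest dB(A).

Propagate each source to the receiver with L = L_ref − 20·log₁₀(r/r_ref), then add intensities.
conveyor drive: 80.4 − 20·log₁₀(25.4/3.5) = 80.4 − 17.22 = 63.18 dB(A).
ultrasonic cleaner: 72.3 − 20·log₁₀(37.1/3.5) = 72.3 − 20.51 = 51.79 dB(A).
Σ 10^(L/10) = 2.233e+06 → L_total = 10·log₁₀(2.233e+06) = 63.49 dB(A).

63 dB(A)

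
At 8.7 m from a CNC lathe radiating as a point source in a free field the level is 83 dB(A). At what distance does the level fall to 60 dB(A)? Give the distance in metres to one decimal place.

122.9 m

For a point source L₁ − L₂ = 20·log₁₀(r₂/r₁), so r₂ = r₁·10^((L₁−L₂)/20).
r₂ = 8.7·10^((83−60)/20) = 8.7·10^(23.0/20) = 122.89 m.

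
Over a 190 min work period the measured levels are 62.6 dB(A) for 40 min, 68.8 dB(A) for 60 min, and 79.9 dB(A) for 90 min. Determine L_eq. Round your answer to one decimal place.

Weight each interval's intensity by its duration and average over T = 190 min:
Σ tᵢ·10^(Lᵢ/10) = 40·10^(62.6/10) + 60·10^(68.8/10) + 90·10^(79.9/10) = 9.323e+09.
L_eq = 10·log₁₀(9.323e+09/190) = 76.91 dB(A).

76.9 dB(A)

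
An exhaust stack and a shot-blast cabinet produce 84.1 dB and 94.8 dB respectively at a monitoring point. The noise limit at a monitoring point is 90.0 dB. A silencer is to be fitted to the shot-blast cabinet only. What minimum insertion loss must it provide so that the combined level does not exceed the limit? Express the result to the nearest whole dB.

6 dB

The untreated sources together contribute 10^(84.1/10) = 2.570e+08, i.e. 84.10 dB.
The limit corresponds to 10^(90.0/10) = 1.000e+09; subtracting the fixed part leaves 7.430e+08 for the shot-blast cabinet, i.e. 88.71 dB.
Required insertion loss = 94.8 − 88.71 = 6.09 dB.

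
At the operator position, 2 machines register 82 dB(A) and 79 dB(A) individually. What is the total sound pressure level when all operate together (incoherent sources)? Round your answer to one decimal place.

Incoherent sources combine by intensity addition: L_total = 10·log₁₀(Σ 10^(L_i/10)).
Σ 10^(L/10) = 10^(82/10) + 10^(79/10) = 2.379e+08.
L_total = 10·log₁₀(2.379e+08) = 83.76 dB(A).

83.8 dB(A)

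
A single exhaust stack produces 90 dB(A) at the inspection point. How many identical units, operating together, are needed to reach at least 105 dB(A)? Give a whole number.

N identical sources give L₁ + 10·log₁₀ N, so require 10·log₁₀ N ≥ 105 − 90 = 15.0 dB.
N ≥ 10^(15.0/10) = 31.623, so N = 32.

32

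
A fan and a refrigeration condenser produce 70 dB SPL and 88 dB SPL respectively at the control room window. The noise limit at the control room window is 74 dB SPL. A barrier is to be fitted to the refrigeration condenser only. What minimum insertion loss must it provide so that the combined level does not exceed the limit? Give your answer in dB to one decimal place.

16.2 dB

Everything except the refrigeration condenser sums to 10^(70/10) = 1.000e+07 in linear terms, 70.00 dB SPL.
To meet 74 dB SPL overall, the treated refrigeration condenser may contribute at most 10^(74/10) − 1.000e+07 = 1.512e+07, i.e. 71.80 dB SPL.
So the refrigeration condenser must be reduced from 88 to 71.80 dB SPL: IL = 16.20 dB.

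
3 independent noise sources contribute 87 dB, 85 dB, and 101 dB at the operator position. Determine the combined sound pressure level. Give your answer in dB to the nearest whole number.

Incoherent sources combine by intensity addition: L_total = 10·log₁₀(Σ 10^(L_i/10)).
Σ 10^(L/10) = 10^(87/10) + 10^(85/10) + 10^(101/10) = 1.341e+10.
L_total = 10·log₁₀(1.341e+10) = 101.27 dB.

101 dB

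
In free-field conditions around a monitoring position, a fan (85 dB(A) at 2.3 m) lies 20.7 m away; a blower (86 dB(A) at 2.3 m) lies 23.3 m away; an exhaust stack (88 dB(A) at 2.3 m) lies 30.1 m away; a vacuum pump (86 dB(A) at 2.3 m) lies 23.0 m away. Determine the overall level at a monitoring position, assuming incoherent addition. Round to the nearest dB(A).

Propagate each source to the receiver with L = L_ref − 20·log₁₀(r/r_ref), then add intensities.
fan: 85 − 20·log₁₀(20.7/2.3) = 85 − 19.08 = 65.92 dB(A).
blower: 86 − 20·log₁₀(23.3/2.3) = 86 − 20.11 = 65.89 dB(A).
exhaust stack: 88 − 20·log₁₀(30.1/2.3) = 88 − 22.34 = 65.66 dB(A).
vacuum pump: 86 − 20·log₁₀(23.0/2.3) = 86 − 20.00 = 66.00 dB(A).
Σ 10^(L/10) = 1.545e+07 → L_total = 10·log₁₀(1.545e+07) = 71.89 dB(A).

72 dB(A)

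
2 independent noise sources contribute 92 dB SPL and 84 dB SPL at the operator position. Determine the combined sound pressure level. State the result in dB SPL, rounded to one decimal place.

92.6 dB SPL

For uncorrelated sources the intensities add, so convert each level to linear form, sum, and take 10·log₁₀ of the total.
Σ 10^(L/10) = 10^(92/10) + 10^(84/10) = 1.836e+09.
L_total = 10·log₁₀(1.836e+09) = 92.64 dB SPL.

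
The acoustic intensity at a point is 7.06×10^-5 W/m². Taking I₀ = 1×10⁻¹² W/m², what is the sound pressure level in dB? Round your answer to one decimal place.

L = 10·log₁₀(I/I₀) = 10·log₁₀(7.06×10^-5/10⁻¹²) = 10·log₁₀(7.06×10^7).
L = 10·(0.8488 + 7) = 78.49 dB.

78.5 dB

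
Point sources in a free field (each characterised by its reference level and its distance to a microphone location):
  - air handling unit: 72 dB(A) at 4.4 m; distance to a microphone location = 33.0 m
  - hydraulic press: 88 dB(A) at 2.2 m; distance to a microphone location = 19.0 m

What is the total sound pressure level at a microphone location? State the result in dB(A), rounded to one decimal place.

Propagate each source to the receiver with L = L_ref − 20·log₁₀(r/r_ref), then add intensities.
air handling unit: 72 − 20·log₁₀(33.0/4.4) = 72 − 17.50 = 54.50 dB(A).
hydraulic press: 88 − 20·log₁₀(19.0/2.2) = 88 − 18.73 = 69.27 dB(A).
Σ 10^(L/10) = 8.741e+06 → L_total = 10·log₁₀(8.741e+06) = 69.42 dB(A).

69.4 dB(A)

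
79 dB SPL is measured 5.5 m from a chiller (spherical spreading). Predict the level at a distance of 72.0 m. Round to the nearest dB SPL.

Spherical spreading from a point source gives a 20·log₁₀(r₂/r₁) drop.
L₂ = 79 − 20·log₁₀(72.0/5.5) = 79 − 22.339 = 56.66 dB SPL.

57 dB SPL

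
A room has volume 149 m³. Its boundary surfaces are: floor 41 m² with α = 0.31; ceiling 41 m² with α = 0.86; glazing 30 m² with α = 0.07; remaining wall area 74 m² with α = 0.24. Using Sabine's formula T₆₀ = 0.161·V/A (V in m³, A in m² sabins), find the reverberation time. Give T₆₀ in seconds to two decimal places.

0.35 s

A = Σ Sᵢαᵢ = 41·0.31 + 41·0.86 + 30·0.07 + 74·0.24 = 67.83 m².
T₆₀ = 0.161·V/A = 0.161·149/67.83 = 0.354 s.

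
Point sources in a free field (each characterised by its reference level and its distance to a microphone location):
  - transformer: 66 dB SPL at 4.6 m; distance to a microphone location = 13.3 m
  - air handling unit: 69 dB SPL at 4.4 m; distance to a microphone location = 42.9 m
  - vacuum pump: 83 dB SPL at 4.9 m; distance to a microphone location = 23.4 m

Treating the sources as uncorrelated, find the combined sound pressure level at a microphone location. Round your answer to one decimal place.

69.7 dB SPL

Apply inverse-square spreading to bring every level to the receiver, then sum 10^(L/10).
transformer: 66 − 20·log₁₀(13.3/4.6) = 66 − 9.22 = 56.78 dB SPL.
air handling unit: 69 − 20·log₁₀(42.9/4.4) = 69 − 19.78 = 49.22 dB SPL.
vacuum pump: 83 − 20·log₁₀(23.4/4.9) = 83 − 13.58 = 69.42 dB SPL.
Σ 10^(L/10) = 9.309e+06 → L_total = 10·log₁₀(9.309e+06) = 69.69 dB SPL.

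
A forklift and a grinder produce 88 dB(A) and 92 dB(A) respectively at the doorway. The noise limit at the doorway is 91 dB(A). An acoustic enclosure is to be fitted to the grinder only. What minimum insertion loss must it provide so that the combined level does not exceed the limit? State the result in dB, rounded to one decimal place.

Everything except the grinder sums to 10^(88/10) = 6.310e+08 in linear terms, 88.00 dB(A).
To meet 91 dB(A) overall, the treated grinder may contribute at most 10^(91/10) − 6.310e+08 = 6.280e+08, i.e. 87.98 dB(A).
So the grinder must be reduced from 92 to 87.98 dB(A): IL = 4.02 dB.

4.0 dB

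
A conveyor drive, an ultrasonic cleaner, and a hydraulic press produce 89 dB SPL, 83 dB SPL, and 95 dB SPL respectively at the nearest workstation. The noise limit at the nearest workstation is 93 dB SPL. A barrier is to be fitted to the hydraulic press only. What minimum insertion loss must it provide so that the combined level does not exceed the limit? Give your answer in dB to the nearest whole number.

The untreated sources together contribute 10^(89/10) + 10^(83/10) = 9.939e+08, i.e. 89.97 dB SPL.
The limit corresponds to 10^(93/10) = 1.995e+09; subtracting the fixed part leaves 1.001e+09 for the hydraulic press, i.e. 90.01 dB SPL.
Required insertion loss = 95 − 90.01 = 4.99 dB.

5 dB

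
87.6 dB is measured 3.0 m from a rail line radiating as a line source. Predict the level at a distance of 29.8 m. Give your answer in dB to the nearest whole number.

78 dB

Cylindrical spreading from a line source gives a 10·log₁₀(r₂/r₁) drop.
L₂ = 87.6 − 10·log₁₀(29.8/3.0) = 87.6 − 9.971 = 77.63 dB.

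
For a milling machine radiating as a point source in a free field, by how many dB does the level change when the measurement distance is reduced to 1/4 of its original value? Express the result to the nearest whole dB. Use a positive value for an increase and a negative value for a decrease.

+12 dB

With spherical spreading the level changes by −20·log₁₀(r₂/r₁).
ΔL = −20·log₁₀(0.25) = +12.04 dB.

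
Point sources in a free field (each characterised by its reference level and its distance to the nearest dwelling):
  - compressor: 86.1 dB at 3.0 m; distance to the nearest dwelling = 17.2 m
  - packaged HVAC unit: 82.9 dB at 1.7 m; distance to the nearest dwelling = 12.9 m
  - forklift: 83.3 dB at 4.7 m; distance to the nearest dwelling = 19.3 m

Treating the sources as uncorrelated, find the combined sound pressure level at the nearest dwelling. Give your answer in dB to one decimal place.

74.5 dB

Propagate each source to the receiver with L = L_ref − 20·log₁₀(r/r_ref), then add intensities.
compressor: 86.1 − 20·log₁₀(17.2/3.0) = 86.1 − 15.17 = 70.93 dB.
packaged HVAC unit: 82.9 − 20·log₁₀(12.9/1.7) = 82.9 − 17.60 = 65.30 dB.
forklift: 83.3 − 20·log₁₀(19.3/4.7) = 83.3 − 12.27 = 71.03 dB.
Σ 10^(L/10) = 2.846e+07 → L_total = 10·log₁₀(2.846e+07) = 74.54 dB.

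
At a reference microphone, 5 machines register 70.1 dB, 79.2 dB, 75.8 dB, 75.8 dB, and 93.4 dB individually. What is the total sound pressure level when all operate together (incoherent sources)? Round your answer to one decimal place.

Incoherent sources combine by intensity addition: L_total = 10·log₁₀(Σ 10^(L_i/10)).
Σ 10^(L/10) = 10^(70.1/10) + 10^(79.2/10) + 10^(75.8/10) + 10^(75.8/10) + 10^(93.4/10) = 2.357e+09.
L_total = 10·log₁₀(2.357e+09) = 93.72 dB.

93.7 dB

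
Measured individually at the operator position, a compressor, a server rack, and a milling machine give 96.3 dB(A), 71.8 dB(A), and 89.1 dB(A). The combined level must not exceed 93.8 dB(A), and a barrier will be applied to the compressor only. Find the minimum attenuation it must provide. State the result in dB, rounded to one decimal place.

4.3 dB

Fixed contribution from the other sources: Σ 10^(L/10) = 10^(71.8/10) + 10^(89.1/10) = 8.280e+08 (89.18 dB(A)).
The limit corresponds to 10^(93.8/10) = 2.399e+09; subtracting the fixed part leaves 1.571e+09 for the compressor, i.e. 91.96 dB(A).
So the compressor must be reduced from 96.3 to 91.96 dB(A): IL = 4.34 dB.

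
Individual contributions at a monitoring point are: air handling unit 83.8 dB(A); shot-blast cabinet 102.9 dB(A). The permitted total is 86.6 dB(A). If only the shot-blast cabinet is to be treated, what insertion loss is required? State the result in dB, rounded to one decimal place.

The untreated sources together contribute 10^(83.8/10) = 2.399e+08, i.e. 83.80 dB(A).
To meet 86.6 dB(A) overall, the treated shot-blast cabinet may contribute at most 10^(86.6/10) − 2.399e+08 = 2.172e+08, i.e. 83.37 dB(A).
So the shot-blast cabinet must be reduced from 102.9 to 83.37 dB(A): IL = 19.53 dB.

19.5 dB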